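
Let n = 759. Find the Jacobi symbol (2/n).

Pull out 2: since 759 ≡ 7 (mod 8), (2/759) = +1.
Reached (1/759) = 1. Collecting the sign flips along the way, the symbol is +1.

1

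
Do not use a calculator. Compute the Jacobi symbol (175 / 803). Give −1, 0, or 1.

1

Reciprocity: 175 ≡ 3 and 803 ≡ 3 (mod 4), so (175/803) = −(803/175).
Reduce top mod 175: now compute (103/175).
Reciprocity: 103 ≡ 3 and 175 ≡ 3 (mod 4), so (103/175) = −(175/103).
Reduce top mod 103: now compute (72/103).
Pull out 2^3: since 103 ≡ 7 (mod 8), (2/103) = +1, so (2/103)^3 = +1.
Reciprocity: 9 ≡ 1 and 103 ≡ 3 (mod 4), so (9/103) = +(103/9).
Reduce top mod 9: now compute (4/9).
Pull out 2^2: since 9 ≡ 1 (mod 8), (2/9) = +1, so (2/9)^2 = +1.
Reached (1/9) = 1. Collecting the sign flips along the way, the symbol is +1.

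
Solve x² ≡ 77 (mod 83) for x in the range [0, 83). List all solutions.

Since 83 ≡ 3 (mod 4), a square root of 77 is 77^((83+1)/4) = 77^21 mod 83.
Repeated squaring: 77^2≡36, 77^4≡51, 77^8≡28, 77^16≡37 (mod 83).
77^21 = 77^(16+4+1) ≡ 49 (mod 83).
Check: 49² = 2401 ≡ 77 (mod 83). The two roots are 34 and 49.

34, 49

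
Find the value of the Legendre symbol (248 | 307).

Euler's criterion: (248/307) ≡ 248^153 (mod 307).
248^2 ≡ 104 (mod 307)
248^4 ≡ 71 (mod 307)
248^8 ≡ 129 (mod 307)
248^16 ≡ 63 (mod 307)
248^32 ≡ 285 (mod 307)
248^64 ≡ 177 (mod 307)
248^128 ≡ 15 (mod 307)
248^153 = 248^(128+16+8+1) ≡ 1 (mod 307).
Result is 1, so (248/307) = 1.

1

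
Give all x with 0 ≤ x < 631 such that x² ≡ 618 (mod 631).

274, 357

Since 631 ≡ 3 (mod 4), a square root of 618 is 618^((631+1)/4) = 618^158 mod 631.
Repeated squaring: 618^2≡169, 618^4≡166, 618^8≡423, 618^16≡356, 618^32≡536, 618^64≡191, 618^128≡514 (mod 631).
618^158 = 618^(128+16+8+4+2) ≡ 357 (mod 631).
Check: 357² = 127449 ≡ 618 (mod 631). The two roots are 274 and 357.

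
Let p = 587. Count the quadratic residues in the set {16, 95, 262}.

(16/587) = +1 → QR.
(95/587) = +1 → QR.
(262/587) = +1 → QR.
Total quadratic residues among the 3: 3.

3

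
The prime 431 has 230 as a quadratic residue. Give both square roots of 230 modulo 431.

122, 309

Since 431 ≡ 3 (mod 4), a square root of 230 is 230^((431+1)/4) = 230^108 mod 431.
Repeated squaring: 230^2≡318, 230^4≡270, 230^8≡61, 230^16≡273, 230^32≡397, 230^64≡294 (mod 431).
230^108 = 230^(64+32+8+4) ≡ 122 (mod 431).
Check: 122² = 14884 ≡ 230 (mod 431). The two roots are 122 and 309.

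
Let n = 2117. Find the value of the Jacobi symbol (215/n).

-1

Reciprocity: 215 ≡ 3 and 2117 ≡ 1 (mod 4), so (215/2117) = +(2117/215).
Reduce top mod 215: now compute (182/215).
Pull out 2: since 215 ≡ 7 (mod 8), (2/215) = +1.
Reciprocity: 91 ≡ 3 and 215 ≡ 3 (mod 4), so (91/215) = −(215/91).
Reduce top mod 91: now compute (33/91).
Reciprocity: 33 ≡ 1 and 91 ≡ 3 (mod 4), so (33/91) = +(91/33).
Reduce top mod 33: now compute (25/33).
Reciprocity: 25 ≡ 1 and 33 ≡ 1 (mod 4), so (25/33) = +(33/25).
Reduce top mod 25: now compute (8/25).
Pull out 2^3: since 25 ≡ 1 (mod 8), (2/25) = +1, so (2/25)^3 = +1.
Reached (1/25) = 1. Collecting the sign flips along the way, the symbol is -1.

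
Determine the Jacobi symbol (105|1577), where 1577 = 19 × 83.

1

Reciprocity: 105 ≡ 1 and 1577 ≡ 1 (mod 4), so (105/1577) = +(1577/105).
Reduce top mod 105: now compute (2/105).
Pull out 2: since 105 ≡ 1 (mod 8), (2/105) = +1.
Reached (1/105) = 1. Collecting the sign flips along the way, the symbol is +1.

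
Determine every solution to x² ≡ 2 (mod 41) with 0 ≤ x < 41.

41 ≡ 1 (mod 4), so we find a root by search.
Trying successive values, 17² = 289 ≡ 2 (mod 41). The other root is 41 − 17 = 24.

17, 24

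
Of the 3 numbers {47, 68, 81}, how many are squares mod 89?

3

(47/89) = +1 → QR.
(68/89) = +1 → QR.
(81/89) = +1 → QR.
Total quadratic residues among the 3: 3.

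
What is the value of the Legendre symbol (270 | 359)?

Euler's criterion: (270/359) ≡ 270^179 (mod 359).
270^2 ≡ 23 (mod 359)
270^4 ≡ 170 (mod 359)
270^8 ≡ 180 (mod 359)
270^16 ≡ 90 (mod 359)
270^32 ≡ 202 (mod 359)
270^64 ≡ 237 (mod 359)
270^128 ≡ 165 (mod 359)
270^179 = 270^(128+32+16+2+1) ≡ 1 (mod 359).
Result is 1, so (270/359) = 1.

1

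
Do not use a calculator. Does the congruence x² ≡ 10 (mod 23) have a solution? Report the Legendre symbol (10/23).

Euler's criterion: (10/23) ≡ 10^11 (mod 23).
10^2 ≡ 8 (mod 23)
10^4 ≡ 18 (mod 23)
10^8 ≡ 2 (mod 23)
10^11 = 10^(8+2+1) ≡ 22 (mod 23).
Result is 22 ≡ −1, so (10/23) = −1.

-1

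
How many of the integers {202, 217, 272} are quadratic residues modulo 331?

(202/331) = +1 → QR.
(217/331) = -1 → non-residue.
(272/331) = +1 → QR.
Total quadratic residues among the 3: 2.

2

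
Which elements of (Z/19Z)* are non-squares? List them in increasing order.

Square k = 1,…,9 (k and 19−k give the same square):
1²=1, 2²=4, 3²=9, 4²=16, 5²≡6, 6²≡17, 7²≡11, 8²≡7, 9²≡5 (mod 19).
The residues are {1, 4, 5, 6, 7, 9, 11, 16, 17}; the non-residues are the remaining 9 nonzero classes.

2, 3, 8, 10, 12, 13, 14, 15, 18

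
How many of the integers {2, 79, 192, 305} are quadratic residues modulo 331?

1

(2/331) = -1 → non-residue.
(79/331) = +1 → QR.
(192/331) = -1 → non-residue.
(305/331) = -1 → non-residue.
Total quadratic residues among the 4: 1.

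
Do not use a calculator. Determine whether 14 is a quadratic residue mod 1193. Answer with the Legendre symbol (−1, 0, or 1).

-1

Euler's criterion: (14/1193) ≡ 14^596 (mod 1193).
14^2 ≡ 196 (mod 1193)
14^4 ≡ 240 (mod 1193)
14^8 ≡ 336 (mod 1193)
14^16 ≡ 754 (mod 1193)
14^32 ≡ 648 (mod 1193)
14^64 ≡ 1161 (mod 1193)
14^128 ≡ 1024 (mod 1193)
14^256 ≡ 1122 (mod 1193)
14^512 ≡ 269 (mod 1193)
14^596 = 14^(512+64+16+4) ≡ 1192 (mod 1193).
Result is 1192 ≡ −1, so (14/1193) = −1.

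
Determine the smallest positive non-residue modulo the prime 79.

3

(2/79) = +1, so 2 is a residue.
(3/79) = −1, so 3 is the smallest positive non-residue mod 79.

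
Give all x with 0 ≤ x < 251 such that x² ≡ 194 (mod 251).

Since 251 ≡ 3 (mod 4), a square root of 194 is 194^((251+1)/4) = 194^63 mod 251.
Repeated squaring: 194^2≡237, 194^4≡196, 194^8≡13, 194^16≡169, 194^32≡198 (mod 251).
194^63 = 194^(32+16+8+4+2+1) ≡ 52 (mod 251).
Check: 52² = 2704 ≡ 194 (mod 251). The two roots are 52 and 199.

52, 199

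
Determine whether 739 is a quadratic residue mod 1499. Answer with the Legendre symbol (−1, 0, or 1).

-1

Reciprocity: 739 ≡ 3 and 1499 ≡ 3 (mod 4), so (739/1499) = −(1499/739).
Reduce top mod 739: now compute (21/739).
Reciprocity: 21 ≡ 1 and 739 ≡ 3 (mod 4), so (21/739) = +(739/21).
Reduce top mod 21: now compute (4/21).
Pull out 2^2: since 21 ≡ 5 (mod 8), (2/21) = -1, so (2/21)^2 = +1.
Reached (1/21) = 1. Collecting the sign flips along the way, the symbol is -1.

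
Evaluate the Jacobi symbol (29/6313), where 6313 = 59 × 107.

1

Reciprocity: 29 ≡ 1 and 6313 ≡ 1 (mod 4), so (29/6313) = +(6313/29).
Reduce top mod 29: now compute (20/29).
Pull out 2^2: since 29 ≡ 5 (mod 8), (2/29) = -1, so (2/29)^2 = +1.
Reciprocity: 5 ≡ 1 and 29 ≡ 1 (mod 4), so (5/29) = +(29/5).
Reduce top mod 5: now compute (4/5).
Pull out 2^2: since 5 ≡ 5 (mod 8), (2/5) = -1, so (2/5)^2 = +1.
Reached (1/5) = 1. Collecting the sign flips along the way, the symbol is +1.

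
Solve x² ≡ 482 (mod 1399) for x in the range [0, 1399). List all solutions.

Since 1399 ≡ 3 (mod 4), a square root of 482 is 482^((1399+1)/4) = 482^350 mod 1399.
Repeated squaring: 482^2≡90, 482^4≡1105, 482^8≡1097, 482^16≡269, 482^32≡1012, 482^64≡76, 482^128≡180, 482^256≡223 (mod 1399).
482^350 = 482^(256+64+16+8+4+2) ≡ 711 (mod 1399).
Check: 711² = 505521 ≡ 482 (mod 1399). The two roots are 688 and 711.

688, 711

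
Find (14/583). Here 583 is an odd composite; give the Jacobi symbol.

Pull out 2: since 583 ≡ 7 (mod 8), (2/583) = +1.
Reciprocity: 7 ≡ 3 and 583 ≡ 3 (mod 4), so (7/583) = −(583/7).
Reduce top mod 7: now compute (2/7).
Pull out 2: since 7 ≡ 7 (mod 8), (2/7) = +1.
Reached (1/7) = 1. Collecting the sign flips along the way, the symbol is -1.

-1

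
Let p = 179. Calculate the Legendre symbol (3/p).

Reciprocity: 3 ≡ 3 and 179 ≡ 3 (mod 4), so (3/179) = −(179/3).
Reduce top mod 3: now compute (2/3).
Pull out 2: since 3 ≡ 3 (mod 8), (2/3) = -1.
Reached (1/3) = 1. Collecting the sign flips along the way, the symbol is +1.

1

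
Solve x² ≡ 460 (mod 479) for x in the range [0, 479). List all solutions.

192, 287

Since 479 ≡ 3 (mod 4), a square root of 460 is 460^((479+1)/4) = 460^120 mod 479.
Repeated squaring: 460^2≡361, 460^4≡33, 460^8≡131, 460^16≡396, 460^32≡183, 460^64≡438 (mod 479).
460^120 = 460^(64+32+16+8) ≡ 192 (mod 479).
Check: 192² = 36864 ≡ 460 (mod 479). The two roots are 192 and 287.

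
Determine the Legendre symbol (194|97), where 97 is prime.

First reduce: 194 ≡ 0 (mod 97).
Top reduces to 0: gcd > 1, so the symbol is 0.

0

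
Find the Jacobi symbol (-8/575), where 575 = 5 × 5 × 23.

First reduce: -8 ≡ 567 (mod 575).
Reciprocity: 567 ≡ 3 and 575 ≡ 3 (mod 4), so (567/575) = −(575/567).
Reduce top mod 567: now compute (8/567).
Pull out 2^3: since 567 ≡ 7 (mod 8), (2/567) = +1, so (2/567)^3 = +1.
Reached (1/567) = 1. Collecting the sign flips along the way, the symbol is -1.

-1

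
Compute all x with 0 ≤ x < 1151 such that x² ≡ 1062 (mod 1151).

58, 1093

Since 1151 ≡ 3 (mod 4), a square root of 1062 is 1062^((1151+1)/4) = 1062^288 mod 1151.
Repeated squaring: 1062^2≡1015, 1062^4≡80, 1062^8≡645, 1062^16≡514, 1062^32≡617, 1062^64≡859, 1062^128≡90, 1062^256≡43 (mod 1151).
1062^288 = 1062^(256+32) ≡ 58 (mod 1151).
Check: 58² = 3364 ≡ 1062 (mod 1151). The two roots are 58 and 1093.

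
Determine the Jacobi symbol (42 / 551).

1

Pull out 2: since 551 ≡ 7 (mod 8), (2/551) = +1.
Reciprocity: 21 ≡ 1 and 551 ≡ 3 (mod 4), so (21/551) = +(551/21).
Reduce top mod 21: now compute (5/21).
Reciprocity: 5 ≡ 1 and 21 ≡ 1 (mod 4), so (5/21) = +(21/5).
Reduce top mod 5: now compute (1/5).
Reached (1/5) = 1. Collecting the sign flips along the way, the symbol is +1.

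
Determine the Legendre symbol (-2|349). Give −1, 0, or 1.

-1

Euler's criterion: (-2/349) ≡ 347^174 (mod 349).
347^2 ≡ 4 (mod 349)
347^4 ≡ 16 (mod 349)
347^8 ≡ 256 (mod 349)
347^16 ≡ 273 (mod 349)
347^32 ≡ 192 (mod 349)
347^64 ≡ 219 (mod 349)
347^128 ≡ 148 (mod 349)
347^174 = 347^(128+32+8+4+2) ≡ 348 (mod 349).
Result is 348 ≡ −1, so (-2/349) = −1.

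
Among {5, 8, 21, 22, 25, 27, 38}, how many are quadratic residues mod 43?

(5/43) = -1 → non-residue.
(8/43) = -1 → non-residue.
(21/43) = +1 → QR.
(22/43) = -1 → non-residue.
(25/43) = +1 → QR.
(27/43) = -1 → non-residue.
(38/43) = +1 → QR.
Total quadratic residues among the 7: 3.

3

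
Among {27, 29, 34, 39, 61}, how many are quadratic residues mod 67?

(27/67) = -1 → non-residue.
(29/67) = +1 → QR.
(34/67) = -1 → non-residue.
(39/67) = +1 → QR.
(61/67) = -1 → non-residue.
Total quadratic residues among the 5: 2.

2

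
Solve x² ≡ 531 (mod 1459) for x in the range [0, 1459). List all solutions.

586, 873

Since 1459 ≡ 3 (mod 4), a square root of 531 is 531^((1459+1)/4) = 531^365 mod 1459.
Repeated squaring: 531^2≡374, 531^4≡1271, 531^8≡328, 531^16≡1077, 531^32≡24, 531^64≡576, 531^128≡583, 531^256≡1401 (mod 1459).
531^365 = 531^(256+64+32+8+4+1) ≡ 873 (mod 1459).
Check: 873² = 762129 ≡ 531 (mod 1459). The two roots are 586 and 873.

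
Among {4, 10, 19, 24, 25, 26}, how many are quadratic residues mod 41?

(4/41) = +1 → QR.
(10/41) = +1 → QR.
(19/41) = -1 → non-residue.
(24/41) = -1 → non-residue.
(25/41) = +1 → QR.
(26/41) = -1 → non-residue.
Total quadratic residues among the 6: 3.

3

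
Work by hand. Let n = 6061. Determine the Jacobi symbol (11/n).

0

Reciprocity: 11 ≡ 3 and 6061 ≡ 1 (mod 4), so (11/6061) = +(6061/11).
Reduce top mod 11: now compute (0/11).
Top reduces to 0: gcd > 1, so the symbol is 0.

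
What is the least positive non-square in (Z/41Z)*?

3

(2/41) = +1, so 2 is a residue.
(3/41) = −1, so 3 is the smallest positive non-residue mod 41.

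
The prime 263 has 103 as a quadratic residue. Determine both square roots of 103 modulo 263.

41, 222

Since 263 ≡ 3 (mod 4), a square root of 103 is 103^((263+1)/4) = 103^66 mod 263.
Repeated squaring: 103^2≡89, 103^4≡31, 103^8≡172, 103^16≡128, 103^32≡78, 103^64≡35 (mod 263).
103^66 = 103^(64+2) ≡ 222 (mod 263).
Check: 222² = 49284 ≡ 103 (mod 263). The two roots are 41 and 222.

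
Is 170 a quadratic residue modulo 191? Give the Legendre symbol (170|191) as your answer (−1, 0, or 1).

Euler's criterion: (170/191) ≡ 170^95 (mod 191).
170^2 ≡ 59 (mod 191)
170^4 ≡ 43 (mod 191)
170^8 ≡ 130 (mod 191)
170^16 ≡ 92 (mod 191)
170^32 ≡ 60 (mod 191)
170^64 ≡ 162 (mod 191)
170^95 = 170^(64+16+8+4+2+1) ≡ 1 (mod 191).
Result is 1, so (170/191) = 1.

1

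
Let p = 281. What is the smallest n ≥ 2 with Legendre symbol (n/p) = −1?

(2/281) = +1, so 2 is a residue.
(3/281) = −1, so 3 is the smallest positive non-residue mod 281.

3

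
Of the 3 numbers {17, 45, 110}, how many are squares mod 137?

(17/137) = +1 → QR.
(45/137) = -1 → non-residue.
(110/137) = -1 → non-residue.
Total quadratic residues among the 3: 1.

1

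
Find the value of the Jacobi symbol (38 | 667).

-1

Pull out 2: since 667 ≡ 3 (mod 8), (2/667) = -1.
Reciprocity: 19 ≡ 3 and 667 ≡ 3 (mod 4), so (19/667) = −(667/19).
Reduce top mod 19: now compute (2/19).
Pull out 2: since 19 ≡ 3 (mod 8), (2/19) = -1.
Reached (1/19) = 1. Collecting the sign flips along the way, the symbol is -1.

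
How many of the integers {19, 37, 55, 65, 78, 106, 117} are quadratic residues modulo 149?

(19/149) = +1 → QR.
(37/149) = +1 → QR.
(55/149) = -1 → non-residue.
(65/149) = -1 → non-residue.
(78/149) = -1 → non-residue.
(106/149) = -1 → non-residue.
(117/149) = -1 → non-residue.
Total quadratic residues among the 7: 2.

2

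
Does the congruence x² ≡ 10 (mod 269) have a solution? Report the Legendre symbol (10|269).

-1

Pull out 2: since 269 ≡ 5 (mod 8), (2/269) = -1.
Reciprocity: 5 ≡ 1 and 269 ≡ 1 (mod 4), so (5/269) = +(269/5).
Reduce top mod 5: now compute (4/5).
Pull out 2^2: since 5 ≡ 5 (mod 8), (2/5) = -1, so (2/5)^2 = +1.
Reached (1/5) = 1. Collecting the sign flips along the way, the symbol is -1.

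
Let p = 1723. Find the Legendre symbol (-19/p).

-1

First reduce: -19 ≡ 1704 (mod 1723).
Pull out 2^3: since 1723 ≡ 3 (mod 8), (2/1723) = -1, so (2/1723)^3 = -1.
Reciprocity: 213 ≡ 1 and 1723 ≡ 3 (mod 4), so (213/1723) = +(1723/213).
Reduce top mod 213: now compute (19/213).
Reciprocity: 19 ≡ 3 and 213 ≡ 1 (mod 4), so (19/213) = +(213/19).
Reduce top mod 19: now compute (4/19).
Pull out 2^2: since 19 ≡ 3 (mod 8), (2/19) = -1, so (2/19)^2 = +1.
Reached (1/19) = 1. Collecting the sign flips along the way, the symbol is -1.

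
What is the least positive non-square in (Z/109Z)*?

(2/109) = −1, so 2 is the smallest positive non-residue mod 109.

2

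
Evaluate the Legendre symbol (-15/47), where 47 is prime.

First reduce: -15 ≡ 32 (mod 47).
Pull out 2^5: since 47 ≡ 7 (mod 8), (2/47) = +1, so (2/47)^5 = +1.
Reached (1/47) = 1. Collecting the sign flips along the way, the symbol is +1.

1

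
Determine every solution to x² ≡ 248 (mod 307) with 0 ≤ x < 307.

52, 255

Since 307 ≡ 3 (mod 4), a square root of 248 is 248^((307+1)/4) = 248^77 mod 307.
Repeated squaring: 248^2≡104, 248^4≡71, 248^8≡129, 248^16≡63, 248^32≡285, 248^64≡177 (mod 307).
248^77 = 248^(64+8+4+1) ≡ 255 (mod 307).
Check: 255² = 65025 ≡ 248 (mod 307). The two roots are 52 and 255.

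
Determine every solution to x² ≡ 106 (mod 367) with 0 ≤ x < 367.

Since 367 ≡ 3 (mod 4), a square root of 106 is 106^((367+1)/4) = 106^92 mod 367.
Repeated squaring: 106^2≡226, 106^4≡63, 106^8≡299, 106^16≡220, 106^32≡323, 106^64≡101 (mod 367).
106^92 = 106^(64+16+8+4) ≡ 145 (mod 367).
Check: 145² = 21025 ≡ 106 (mod 367). The two roots are 145 and 222.

145, 222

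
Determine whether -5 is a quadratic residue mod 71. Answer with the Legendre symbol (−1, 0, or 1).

Euler's criterion: (-5/71) ≡ 66^35 (mod 71).
66^2 ≡ 25 (mod 71)
66^4 ≡ 57 (mod 71)
66^8 ≡ 54 (mod 71)
66^16 ≡ 5 (mod 71)
66^32 ≡ 25 (mod 71)
66^35 = 66^(32+2+1) ≡ 70 (mod 71).
Result is 70 ≡ −1, so (-5/71) = −1.

-1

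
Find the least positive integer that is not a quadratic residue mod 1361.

(2/1361) = +1, so 2 is a residue.
(3/1361) = −1, so 3 is the smallest positive non-residue mod 1361.

3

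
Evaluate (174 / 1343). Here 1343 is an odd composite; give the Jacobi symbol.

1

Pull out 2: since 1343 ≡ 7 (mod 8), (2/1343) = +1.
Reciprocity: 87 ≡ 3 and 1343 ≡ 3 (mod 4), so (87/1343) = −(1343/87).
Reduce top mod 87: now compute (38/87).
Pull out 2: since 87 ≡ 7 (mod 8), (2/87) = +1.
Reciprocity: 19 ≡ 3 and 87 ≡ 3 (mod 4), so (19/87) = −(87/19).
Reduce top mod 19: now compute (11/19).
Reciprocity: 11 ≡ 3 and 19 ≡ 3 (mod 4), so (11/19) = −(19/11).
Reduce top mod 11: now compute (8/11).
Pull out 2^3: since 11 ≡ 3 (mod 8), (2/11) = -1, so (2/11)^3 = -1.
Reached (1/11) = 1. Collecting the sign flips along the way, the symbol is +1.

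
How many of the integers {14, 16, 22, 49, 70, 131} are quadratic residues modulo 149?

(14/149) = -1 → non-residue.
(16/149) = +1 → QR.
(22/149) = +1 → QR.
(49/149) = +1 → QR.
(70/149) = -1 → non-residue.
(131/149) = -1 → non-residue.
Total quadratic residues among the 6: 3.

3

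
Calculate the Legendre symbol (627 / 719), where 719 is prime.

1

Euler's criterion: (627/719) ≡ 627^359 (mod 719).
627^2 ≡ 555 (mod 719)
627^4 ≡ 293 (mod 719)
627^8 ≡ 288 (mod 719)
627^16 ≡ 259 (mod 719)
627^32 ≡ 214 (mod 719)
627^64 ≡ 499 (mod 719)
627^128 ≡ 227 (mod 719)
627^256 ≡ 480 (mod 719)
627^359 = 627^(256+64+32+4+2+1) ≡ 1 (mod 719).
Result is 1, so (627/719) = 1.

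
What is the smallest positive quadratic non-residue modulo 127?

3

(2/127) = +1, so 2 is a residue.
(3/127) = −1, so 3 is the smallest positive non-residue mod 127.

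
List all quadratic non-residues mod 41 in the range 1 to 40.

Square k = 1,…,20 (k and 41−k give the same square):
1²=1, 2²=4, 3²=9, 4²=16, 5²=25, 6²=36, 7²≡8, 8²≡23, 9²≡40, 10²≡18, 11²≡39, 12²≡21, 13²≡5, 14²≡32, 15²≡20, 16²≡10, 17²≡2, 18²≡37, 19²≡33, 20²≡31 (mod 41).
The residues are {1, 2, 4, 5, 8, 9, 10, 16, 18, 20, 21, 23, 25, 31, 32, 33, 36, 37, 39, 40}; the non-residues are the remaining 20 nonzero classes.

3, 6, 7, 11, 12, 13, 14, 15, 17, 19, 22, 24, 26, 27, 28, 29, 30, 34, 35, 38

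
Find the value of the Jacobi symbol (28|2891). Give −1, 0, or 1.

Pull out 2^2: since 2891 ≡ 3 (mod 8), (2/2891) = -1, so (2/2891)^2 = +1.
Reciprocity: 7 ≡ 3 and 2891 ≡ 3 (mod 4), so (7/2891) = −(2891/7).
Reduce top mod 7: now compute (0/7).
Top reduces to 0: gcd > 1, so the symbol is 0.

0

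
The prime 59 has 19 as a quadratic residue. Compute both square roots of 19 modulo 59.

Since 59 ≡ 3 (mod 4), a square root of 19 is 19^((59+1)/4) = 19^15 mod 59.
Repeated squaring: 19^2≡7, 19^4≡49, 19^8≡41 (mod 59).
19^15 = 19^(8+4+2+1) ≡ 45 (mod 59).
Check: 45² = 2025 ≡ 19 (mod 59). The two roots are 14 and 45.

14, 45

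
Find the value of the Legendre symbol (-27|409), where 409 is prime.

1

Euler's criterion: (-27/409) ≡ 382^204 (mod 409).
382^2 ≡ 320 (mod 409)
382^4 ≡ 150 (mod 409)
382^8 ≡ 5 (mod 409)
382^16 ≡ 25 (mod 409)
382^32 ≡ 216 (mod 409)
382^64 ≡ 30 (mod 409)
382^128 ≡ 82 (mod 409)
382^204 = 382^(128+64+8+4) ≡ 1 (mod 409).
Result is 1, so (-27/409) = 1.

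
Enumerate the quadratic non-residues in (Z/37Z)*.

Square k = 1,…,18 (k and 37−k give the same square):
1²=1, 2²=4, 3²=9, 4²=16, 5²=25, 6²=36, 7²≡12, 8²≡27, 9²≡7, 10²≡26, 11²≡10, 12²≡33, 13²≡21, 14²≡11, 15²≡3, 16²≡34, 17²≡30, 18²≡28 (mod 37).
The residues are {1, 3, 4, 7, 9, 10, 11, 12, 16, 21, 25, 26, 27, 28, 30, 33, 34, 36}; the non-residues are the remaining 18 nonzero classes.

2,5,6,8,13,14,15,17,18,19,20,22,23,24,29,31,32,35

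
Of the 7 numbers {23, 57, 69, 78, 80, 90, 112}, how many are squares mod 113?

(23/113) = -1 → non-residue.
(57/113) = +1 → QR.
(69/113) = +1 → QR.
(78/113) = -1 → non-residue.
(80/113) = -1 → non-residue.
(90/113) = -1 → non-residue.
(112/113) = +1 → QR.
Total quadratic residues among the 7: 3.

3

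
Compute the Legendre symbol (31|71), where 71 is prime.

-1

Euler's criterion: (31/71) ≡ 31^35 (mod 71).
31^2 ≡ 38 (mod 71)
31^4 ≡ 24 (mod 71)
31^8 ≡ 8 (mod 71)
31^16 ≡ 64 (mod 71)
31^32 ≡ 49 (mod 71)
31^35 = 31^(32+2+1) ≡ 70 (mod 71).
Result is 70 ≡ −1, so (31/71) = −1.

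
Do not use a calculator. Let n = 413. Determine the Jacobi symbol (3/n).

Reciprocity: 3 ≡ 3 and 413 ≡ 1 (mod 4), so (3/413) = +(413/3).
Reduce top mod 3: now compute (2/3).
Pull out 2: since 3 ≡ 3 (mod 8), (2/3) = -1.
Reached (1/3) = 1. Collecting the sign flips along the way, the symbol is -1.

-1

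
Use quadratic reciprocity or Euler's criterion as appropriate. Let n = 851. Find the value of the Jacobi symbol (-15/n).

-1

First reduce: -15 ≡ 836 (mod 851).
Pull out 2^2: since 851 ≡ 3 (mod 8), (2/851) = -1, so (2/851)^2 = +1.
Reciprocity: 209 ≡ 1 and 851 ≡ 3 (mod 4), so (209/851) = +(851/209).
Reduce top mod 209: now compute (15/209).
Reciprocity: 15 ≡ 3 and 209 ≡ 1 (mod 4), so (15/209) = +(209/15).
Reduce top mod 15: now compute (14/15).
Pull out 2: since 15 ≡ 7 (mod 8), (2/15) = +1.
Reciprocity: 7 ≡ 3 and 15 ≡ 3 (mod 4), so (7/15) = −(15/7).
Reduce top mod 7: now compute (1/7).
Reached (1/7) = 1. Collecting the sign flips along the way, the symbol is -1.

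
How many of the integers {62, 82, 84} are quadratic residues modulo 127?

3

(62/127) = +1 → QR.
(82/127) = +1 → QR.
(84/127) = +1 → QR.
Total quadratic residues among the 3: 3.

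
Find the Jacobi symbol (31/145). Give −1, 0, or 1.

Reciprocity: 31 ≡ 3 and 145 ≡ 1 (mod 4), so (31/145) = +(145/31).
Reduce top mod 31: now compute (21/31).
Reciprocity: 21 ≡ 1 and 31 ≡ 3 (mod 4), so (21/31) = +(31/21).
Reduce top mod 21: now compute (10/21).
Pull out 2: since 21 ≡ 5 (mod 8), (2/21) = -1.
Reciprocity: 5 ≡ 1 and 21 ≡ 1 (mod 4), so (5/21) = +(21/5).
Reduce top mod 5: now compute (1/5).
Reached (1/5) = 1. Collecting the sign flips along the way, the symbol is -1.

-1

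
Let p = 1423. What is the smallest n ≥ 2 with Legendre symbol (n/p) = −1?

(2/1423) = +1, so 2 is a residue.
(3/1423) = −1, so 3 is the smallest positive non-residue mod 1423.

3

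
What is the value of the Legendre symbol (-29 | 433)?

-1

First reduce: -29 ≡ 404 (mod 433).
Pull out 2^2: since 433 ≡ 1 (mod 8), (2/433) = +1, so (2/433)^2 = +1.
Reciprocity: 101 ≡ 1 and 433 ≡ 1 (mod 4), so (101/433) = +(433/101).
Reduce top mod 101: now compute (29/101).
Reciprocity: 29 ≡ 1 and 101 ≡ 1 (mod 4), so (29/101) = +(101/29).
Reduce top mod 29: now compute (14/29).
Pull out 2: since 29 ≡ 5 (mod 8), (2/29) = -1.
Reciprocity: 7 ≡ 3 and 29 ≡ 1 (mod 4), so (7/29) = +(29/7).
Reduce top mod 7: now compute (1/7).
Reached (1/7) = 1. Collecting the sign flips along the way, the symbol is -1.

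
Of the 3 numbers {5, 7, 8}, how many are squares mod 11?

1

(5/11) = +1 → QR.
(7/11) = -1 → non-residue.
(8/11) = -1 → non-residue.
Total quadratic residues among the 3: 1.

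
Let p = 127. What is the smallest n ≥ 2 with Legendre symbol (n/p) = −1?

(2/127) = +1, so 2 is a residue.
(3/127) = −1, so 3 is the smallest positive non-residue mod 127.

3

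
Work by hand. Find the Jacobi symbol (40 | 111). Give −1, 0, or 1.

Pull out 2^3: since 111 ≡ 7 (mod 8), (2/111) = +1, so (2/111)^3 = +1.
Reciprocity: 5 ≡ 1 and 111 ≡ 3 (mod 4), so (5/111) = +(111/5).
Reduce top mod 5: now compute (1/5).
Reached (1/5) = 1. Collecting the sign flips along the way, the symbol is +1.

1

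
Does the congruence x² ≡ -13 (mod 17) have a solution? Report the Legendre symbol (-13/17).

First reduce: -13 ≡ 4 (mod 17).
Pull out 2^2: since 17 ≡ 1 (mod 8), (2/17) = +1, so (2/17)^2 = +1.
Reached (1/17) = 1. Collecting the sign flips along the way, the symbol is +1.

1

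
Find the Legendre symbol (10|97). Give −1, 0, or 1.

-1

Euler's criterion: (10/97) ≡ 10^48 (mod 97).
10^2 ≡ 3 (mod 97)
10^4 ≡ 9 (mod 97)
10^8 ≡ 81 (mod 97)
10^16 ≡ 62 (mod 97)
10^32 ≡ 61 (mod 97)
10^48 = 10^(32+16) ≡ 96 (mod 97).
Result is 96 ≡ −1, so (10/97) = −1.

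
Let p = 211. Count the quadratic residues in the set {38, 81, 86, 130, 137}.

(38/211) = -1 → non-residue.
(81/211) = +1 → QR.
(86/211) = -1 → non-residue.
(130/211) = -1 → non-residue.
(137/211) = +1 → QR.
Total quadratic residues among the 5: 2.

2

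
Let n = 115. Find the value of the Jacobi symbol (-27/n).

First reduce: -27 ≡ 88 (mod 115).
Pull out 2^3: since 115 ≡ 3 (mod 8), (2/115) = -1, so (2/115)^3 = -1.
Reciprocity: 11 ≡ 3 and 115 ≡ 3 (mod 4), so (11/115) = −(115/11).
Reduce top mod 11: now compute (5/11).
Reciprocity: 5 ≡ 1 and 11 ≡ 3 (mod 4), so (5/11) = +(11/5).
Reduce top mod 5: now compute (1/5).
Reached (1/5) = 1. Collecting the sign flips along the way, the symbol is +1.

1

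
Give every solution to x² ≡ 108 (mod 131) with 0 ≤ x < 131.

34, 97

Since 131 ≡ 3 (mod 4), a square root of 108 is 108^((131+1)/4) = 108^33 mod 131.
Repeated squaring: 108^2≡5, 108^4≡25, 108^8≡101, 108^16≡114, 108^32≡27 (mod 131).
108^33 = 108^(32+1) ≡ 34 (mod 131).
Check: 34² = 1156 ≡ 108 (mod 131). The two roots are 34 and 97.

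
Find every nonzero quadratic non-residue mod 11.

2 6 7 8 10

Square k = 1,…,5 (k and 11−k give the same square):
1²=1, 2²=4, 3²=9, 4²≡5, 5²≡3 (mod 11).
The residues are {1, 3, 4, 5, 9}; the non-residues are the remaining 5 nonzero classes.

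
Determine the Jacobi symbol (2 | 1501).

Pull out 2: since 1501 ≡ 5 (mod 8), (2/1501) = -1.
Reached (1/1501) = 1. Collecting the sign flips along the way, the symbol is -1.

-1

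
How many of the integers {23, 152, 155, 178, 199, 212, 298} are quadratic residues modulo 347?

3

(23/347) = -1 → non-residue.
(152/347) = +1 → QR.
(155/347) = -1 → non-residue.
(178/347) = -1 → non-residue.
(199/347) = +1 → QR.
(212/347) = +1 → QR.
(298/347) = -1 → non-residue.
Total quadratic residues among the 7: 3.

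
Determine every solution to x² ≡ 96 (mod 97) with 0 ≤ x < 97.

22, 75

97 ≡ 1 (mod 4), so we find a root by search.
Trying successive values, 22² = 484 ≡ 96 (mod 97). The other root is 97 − 22 = 75.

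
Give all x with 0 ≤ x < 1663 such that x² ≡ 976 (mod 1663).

161, 1502

Since 1663 ≡ 3 (mod 4), a square root of 976 is 976^((1663+1)/4) = 976^416 mod 1663.
Repeated squaring: 976^2≡1340, 976^4≡1223, 976^8≡692, 976^16≡1583, 976^32≡1411, 976^64≡310, 976^128≡1309, 976^256≡591 (mod 1663).
976^416 = 976^(256+128+32) ≡ 1502 (mod 1663).
Check: 1502² = 2256004 ≡ 976 (mod 1663). The two roots are 161 and 1502.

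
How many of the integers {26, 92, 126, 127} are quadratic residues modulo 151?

(26/151) = -1 → non-residue.
(92/151) = -1 → non-residue.
(126/151) = -1 → non-residue.
(127/151) = +1 → QR.
Total quadratic residues among the 4: 1.

1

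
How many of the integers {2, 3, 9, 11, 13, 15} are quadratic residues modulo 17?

(2/17) = +1 → QR.
(3/17) = -1 → non-residue.
(9/17) = +1 → QR.
(11/17) = -1 → non-residue.
(13/17) = +1 → QR.
(15/17) = +1 → QR.
Total quadratic residues among the 6: 4.

4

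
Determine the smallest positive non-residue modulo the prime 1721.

(2/1721) = +1, so 2 is a residue.
(3/1721) = −1, so 3 is the smallest positive non-residue mod 1721.

3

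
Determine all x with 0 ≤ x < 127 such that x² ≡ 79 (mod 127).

29, 98

Since 127 ≡ 3 (mod 4), a square root of 79 is 79^((127+1)/4) = 79^32 mod 127.
Repeated squaring: 79^2≡18, 79^4≡70, 79^8≡74, 79^16≡15, 79^32≡98 (mod 127).
79^32 = 79^(32) ≡ 98 (mod 127).
Check: 98² = 9604 ≡ 79 (mod 127). The two roots are 29 and 98.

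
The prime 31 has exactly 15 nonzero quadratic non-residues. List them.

Square k = 1,…,15 (k and 31−k give the same square):
1²=1, 2²=4, 3²=9, 4²=16, 5²=25, 6²≡5, 7²≡18, 8²≡2, 9²≡19, 10²≡7, 11²≡28, 12²≡20, 13²≡14, 14²≡10, 15²≡8 (mod 31).
The residues are {1, 2, 4, 5, 7, 8, 9, 10, 14, 16, 18, 19, 20, 25, 28}; the non-residues are the remaining 15 nonzero classes.

3 6 11 12 13 15 17 21 22 23 24 26 27 29 30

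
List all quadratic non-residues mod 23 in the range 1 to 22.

Square k = 1,…,11 (k and 23−k give the same square):
1²=1, 2²=4, 3²=9, 4²=16, 5²≡2, 6²≡13, 7²≡3, 8²≡18, 9²≡12, 10²≡8, 11²≡6 (mod 23).
The residues are {1, 2, 3, 4, 6, 8, 9, 12, 13, 16, 18}; the non-residues are the remaining 11 nonzero classes.

5 7 10 11 14 15 17 19 20 21 22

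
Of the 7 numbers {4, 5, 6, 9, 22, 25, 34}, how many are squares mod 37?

(4/37) = +1 → QR.
(5/37) = -1 → non-residue.
(6/37) = -1 → non-residue.
(9/37) = +1 → QR.
(22/37) = -1 → non-residue.
(25/37) = +1 → QR.
(34/37) = +1 → QR.
Total quadratic residues among the 7: 4.

4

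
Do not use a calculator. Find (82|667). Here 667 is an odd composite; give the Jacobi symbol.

1

Pull out 2: since 667 ≡ 3 (mod 8), (2/667) = -1.
Reciprocity: 41 ≡ 1 and 667 ≡ 3 (mod 4), so (41/667) = +(667/41).
Reduce top mod 41: now compute (11/41).
Reciprocity: 11 ≡ 3 and 41 ≡ 1 (mod 4), so (11/41) = +(41/11).
Reduce top mod 11: now compute (8/11).
Pull out 2^3: since 11 ≡ 3 (mod 8), (2/11) = -1, so (2/11)^3 = -1.
Reached (1/11) = 1. Collecting the sign flips along the way, the symbol is +1.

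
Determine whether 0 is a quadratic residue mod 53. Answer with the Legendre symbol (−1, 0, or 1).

Top reduces to 0: gcd > 1, so the symbol is 0.

0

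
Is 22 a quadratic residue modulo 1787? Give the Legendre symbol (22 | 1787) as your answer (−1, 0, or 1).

1

Pull out 2: since 1787 ≡ 3 (mod 8), (2/1787) = -1.
Reciprocity: 11 ≡ 3 and 1787 ≡ 3 (mod 4), so (11/1787) = −(1787/11).
Reduce top mod 11: now compute (5/11).
Reciprocity: 5 ≡ 1 and 11 ≡ 3 (mod 4), so (5/11) = +(11/5).
Reduce top mod 5: now compute (1/5).
Reached (1/5) = 1. Collecting the sign flips along the way, the symbol is +1.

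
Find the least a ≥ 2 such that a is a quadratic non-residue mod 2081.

(2/2081) = +1, so 2 is a residue.
(3/2081) = −1, so 3 is the smallest positive non-residue mod 2081.

3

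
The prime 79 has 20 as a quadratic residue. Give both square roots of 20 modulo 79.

Since 79 ≡ 3 (mod 4), a square root of 20 is 20^((79+1)/4) = 20^20 mod 79.
Repeated squaring: 20^2≡5, 20^4≡25, 20^8≡72, 20^16≡49 (mod 79).
20^20 = 20^(16+4) ≡ 40 (mod 79).
Check: 40² = 1600 ≡ 20 (mod 79). The two roots are 39 and 40.

39, 40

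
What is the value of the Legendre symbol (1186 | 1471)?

1

Pull out 2: since 1471 ≡ 7 (mod 8), (2/1471) = +1.
Reciprocity: 593 ≡ 1 and 1471 ≡ 3 (mod 4), so (593/1471) = +(1471/593).
Reduce top mod 593: now compute (285/593).
Reciprocity: 285 ≡ 1 and 593 ≡ 1 (mod 4), so (285/593) = +(593/285).
Reduce top mod 285: now compute (23/285).
Reciprocity: 23 ≡ 3 and 285 ≡ 1 (mod 4), so (23/285) = +(285/23).
Reduce top mod 23: now compute (9/23).
Reciprocity: 9 ≡ 1 and 23 ≡ 3 (mod 4), so (9/23) = +(23/9).
Reduce top mod 9: now compute (5/9).
Reciprocity: 5 ≡ 1 and 9 ≡ 1 (mod 4), so (5/9) = +(9/5).
Reduce top mod 5: now compute (4/5).
Pull out 2^2: since 5 ≡ 5 (mod 8), (2/5) = -1, so (2/5)^2 = +1.
Reached (1/5) = 1. Collecting the sign flips along the way, the symbol is +1.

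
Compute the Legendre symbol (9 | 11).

1

Euler's criterion: (9/11) ≡ 9^5 (mod 11).
9^2 ≡ 4 (mod 11)
9^4 ≡ 5 (mod 11)
9^5 = 9^(4+1) ≡ 1 (mod 11).
Result is 1, so (9/11) = 1.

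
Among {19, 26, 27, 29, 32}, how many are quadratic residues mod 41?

(19/41) = -1 → non-residue.
(26/41) = -1 → non-residue.
(27/41) = -1 → non-residue.
(29/41) = -1 → non-residue.
(32/41) = +1 → QR.
Total quadratic residues among the 5: 1.

1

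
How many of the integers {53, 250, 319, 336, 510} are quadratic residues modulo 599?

4

(53/599) = +1 → QR.
(250/599) = +1 → QR.
(319/599) = +1 → QR.
(336/599) = -1 → non-residue.
(510/599) = +1 → QR.
Total quadratic residues among the 5: 4.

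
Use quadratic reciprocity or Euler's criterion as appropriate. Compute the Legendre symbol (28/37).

1

Pull out 2^2: since 37 ≡ 5 (mod 8), (2/37) = -1, so (2/37)^2 = +1.
Reciprocity: 7 ≡ 3 and 37 ≡ 1 (mod 4), so (7/37) = +(37/7).
Reduce top mod 7: now compute (2/7).
Pull out 2: since 7 ≡ 7 (mod 8), (2/7) = +1.
Reached (1/7) = 1. Collecting the sign flips along the way, the symbol is +1.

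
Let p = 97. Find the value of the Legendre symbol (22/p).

Euler's criterion: (22/97) ≡ 22^48 (mod 97).
22^2 ≡ 96 (mod 97)
22^4 ≡ 1 (mod 97)
22^8 ≡ 1 (mod 97)
22^16 ≡ 1 (mod 97)
22^32 ≡ 1 (mod 97)
22^48 = 22^(32+16) ≡ 1 (mod 97).
Result is 1, so (22/97) = 1.

1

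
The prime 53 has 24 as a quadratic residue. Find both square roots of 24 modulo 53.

53 ≡ 1 (mod 4), so we find a root by search.
Trying successive values, 17² = 289 ≡ 24 (mod 53). The other root is 53 − 17 = 36.

17, 36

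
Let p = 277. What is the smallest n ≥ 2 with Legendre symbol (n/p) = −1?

(2/277) = −1, so 2 is the smallest positive non-residue mod 277.

2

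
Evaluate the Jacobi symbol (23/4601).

1

Reciprocity: 23 ≡ 3 and 4601 ≡ 1 (mod 4), so (23/4601) = +(4601/23).
Reduce top mod 23: now compute (1/23).
Reached (1/23) = 1. Collecting the sign flips along the way, the symbol is +1.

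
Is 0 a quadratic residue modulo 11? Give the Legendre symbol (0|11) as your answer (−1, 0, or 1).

0

Top reduces to 0: gcd > 1, so the symbol is 0.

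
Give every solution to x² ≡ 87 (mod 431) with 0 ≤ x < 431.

Since 431 ≡ 3 (mod 4), a square root of 87 is 87^((431+1)/4) = 87^108 mod 431.
Repeated squaring: 87^2≡242, 87^4≡379, 87^8≡118, 87^16≡132, 87^32≡184, 87^64≡238 (mod 431).
87^108 = 87^(64+32+8+4) ≡ 100 (mod 431).
Check: 100² = 10000 ≡ 87 (mod 431). The two roots are 100 and 331.

100, 331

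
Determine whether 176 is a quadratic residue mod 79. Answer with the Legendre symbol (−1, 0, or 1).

1

Euler's criterion: (176/79) ≡ 18^39 (mod 79).
18^2 ≡ 8 (mod 79)
18^4 ≡ 64 (mod 79)
18^8 ≡ 67 (mod 79)
18^16 ≡ 65 (mod 79)
18^32 ≡ 38 (mod 79)
18^39 = 18^(32+4+2+1) ≡ 1 (mod 79).
Result is 1, so (176/79) = 1.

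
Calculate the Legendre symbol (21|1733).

-1

Reciprocity: 21 ≡ 1 and 1733 ≡ 1 (mod 4), so (21/1733) = +(1733/21).
Reduce top mod 21: now compute (11/21).
Reciprocity: 11 ≡ 3 and 21 ≡ 1 (mod 4), so (11/21) = +(21/11).
Reduce top mod 11: now compute (10/11).
Pull out 2: since 11 ≡ 3 (mod 8), (2/11) = -1.
Reciprocity: 5 ≡ 1 and 11 ≡ 3 (mod 4), so (5/11) = +(11/5).
Reduce top mod 5: now compute (1/5).
Reached (1/5) = 1. Collecting the sign flips along the way, the symbol is -1.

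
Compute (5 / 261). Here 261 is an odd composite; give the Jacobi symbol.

Reciprocity: 5 ≡ 1 and 261 ≡ 1 (mod 4), so (5/261) = +(261/5).
Reduce top mod 5: now compute (1/5).
Reached (1/5) = 1. Collecting the sign flips along the way, the symbol is +1.

1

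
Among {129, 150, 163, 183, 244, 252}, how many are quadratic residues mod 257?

2

(129/257) = +1 → QR.
(150/257) = -1 → non-residue.
(163/257) = -1 → non-residue.
(183/257) = -1 → non-residue.
(244/257) = +1 → QR.
(252/257) = -1 → non-residue.
Total quadratic residues among the 6: 2.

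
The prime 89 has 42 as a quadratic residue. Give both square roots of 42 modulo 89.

89 ≡ 1 (mod 4), so we find a root by search.
Trying successive values, 24² = 576 ≡ 42 (mod 89). The other root is 89 − 24 = 65.

24, 65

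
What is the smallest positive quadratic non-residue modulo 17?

3

(2/17) = +1, so 2 is a residue.
(3/17) = −1, so 3 is the smallest positive non-residue mod 17.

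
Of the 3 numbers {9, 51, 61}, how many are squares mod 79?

(9/79) = +1 → QR.
(51/79) = +1 → QR.
(61/79) = -1 → non-residue.
Total quadratic residues among the 3: 2.

2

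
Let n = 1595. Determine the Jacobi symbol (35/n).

Reciprocity: 35 ≡ 3 and 1595 ≡ 3 (mod 4), so (35/1595) = −(1595/35).
Reduce top mod 35: now compute (20/35).
Pull out 2^2: since 35 ≡ 3 (mod 8), (2/35) = -1, so (2/35)^2 = +1.
Reciprocity: 5 ≡ 1 and 35 ≡ 3 (mod 4), so (5/35) = +(35/5).
Reduce top mod 5: now compute (0/5).
Top reduces to 0: gcd > 1, so the symbol is 0.

0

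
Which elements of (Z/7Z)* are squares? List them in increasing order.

1, 2, 4

Square k = 1,…,3 (k and 7−k give the same square):
1²=1, 2²=4, 3²≡2 (mod 7).
So the quadratic residues mod 7 are {1, 2, 4}.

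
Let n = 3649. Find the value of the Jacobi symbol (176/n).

Pull out 2^4: since 3649 ≡ 1 (mod 8), (2/3649) = +1, so (2/3649)^4 = +1.
Reciprocity: 11 ≡ 3 and 3649 ≡ 1 (mod 4), so (11/3649) = +(3649/11).
Reduce top mod 11: now compute (8/11).
Pull out 2^3: since 11 ≡ 3 (mod 8), (2/11) = -1, so (2/11)^3 = -1.
Reached (1/11) = 1. Collecting the sign flips along the way, the symbol is -1.

-1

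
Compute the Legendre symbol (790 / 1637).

-1

Pull out 2: since 1637 ≡ 5 (mod 8), (2/1637) = -1.
Reciprocity: 395 ≡ 3 and 1637 ≡ 1 (mod 4), so (395/1637) = +(1637/395).
Reduce top mod 395: now compute (57/395).
Reciprocity: 57 ≡ 1 and 395 ≡ 3 (mod 4), so (57/395) = +(395/57).
Reduce top mod 57: now compute (53/57).
Reciprocity: 53 ≡ 1 and 57 ≡ 1 (mod 4), so (53/57) = +(57/53).
Reduce top mod 53: now compute (4/53).
Pull out 2^2: since 53 ≡ 5 (mod 8), (2/53) = -1, so (2/53)^2 = +1.
Reached (1/53) = 1. Collecting the sign flips along the way, the symbol is -1.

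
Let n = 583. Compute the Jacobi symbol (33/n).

0

Reciprocity: 33 ≡ 1 and 583 ≡ 3 (mod 4), so (33/583) = +(583/33).
Reduce top mod 33: now compute (22/33).
Pull out 2: since 33 ≡ 1 (mod 8), (2/33) = +1.
Reciprocity: 11 ≡ 3 and 33 ≡ 1 (mod 4), so (11/33) = +(33/11).
Reduce top mod 11: now compute (0/11).
Top reduces to 0: gcd > 1, so the symbol is 0.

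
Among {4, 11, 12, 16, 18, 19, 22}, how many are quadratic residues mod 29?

3

(4/29) = +1 → QR.
(11/29) = -1 → non-residue.
(12/29) = -1 → non-residue.
(16/29) = +1 → QR.
(18/29) = -1 → non-residue.
(19/29) = -1 → non-residue.
(22/29) = +1 → QR.
Total quadratic residues among the 7: 3.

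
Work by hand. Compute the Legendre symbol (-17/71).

1

Euler's criterion: (-17/71) ≡ 54^35 (mod 71).
54^2 ≡ 5 (mod 71)
54^4 ≡ 25 (mod 71)
54^8 ≡ 57 (mod 71)
54^16 ≡ 54 (mod 71)
54^32 ≡ 5 (mod 71)
54^35 = 54^(32+2+1) ≡ 1 (mod 71).
Result is 1, so (-17/71) = 1.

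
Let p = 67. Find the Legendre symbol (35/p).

Reciprocity: 35 ≡ 3 and 67 ≡ 3 (mod 4), so (35/67) = −(67/35).
Reduce top mod 35: now compute (32/35).
Pull out 2^5: since 35 ≡ 3 (mod 8), (2/35) = -1, so (2/35)^5 = -1.
Reached (1/35) = 1. Collecting the sign flips along the way, the symbol is +1.

1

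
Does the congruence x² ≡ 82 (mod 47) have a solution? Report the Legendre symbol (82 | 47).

Euler's criterion: (82/47) ≡ 35^23 (mod 47).
35^2 ≡ 3 (mod 47)
35^4 ≡ 9 (mod 47)
35^8 ≡ 34 (mod 47)
35^16 ≡ 28 (mod 47)
35^23 = 35^(16+4+2+1) ≡ 46 (mod 47).
Result is 46 ≡ −1, so (82/47) = −1.

-1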